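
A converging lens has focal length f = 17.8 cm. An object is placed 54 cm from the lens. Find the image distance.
1/di = 1/f − 1/do → di = 26.55 cm (real image)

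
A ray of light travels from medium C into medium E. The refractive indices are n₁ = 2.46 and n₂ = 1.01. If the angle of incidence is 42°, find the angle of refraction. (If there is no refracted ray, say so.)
sin θ₂ = (n₁/n₂)·sin θ₁ = 1.63 > 1, so there is no refracted ray — the light undergoes total internal reflection.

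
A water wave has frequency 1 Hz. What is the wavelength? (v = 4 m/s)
λ = v/f = 4 m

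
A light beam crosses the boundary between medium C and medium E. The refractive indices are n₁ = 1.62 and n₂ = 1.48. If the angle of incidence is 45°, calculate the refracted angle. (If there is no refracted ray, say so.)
sin θ₂ = (n₁/n₂)·sin θ₁ = 0.774 → θ₂ = 50.71°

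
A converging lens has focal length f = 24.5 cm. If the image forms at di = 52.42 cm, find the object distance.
1/do = 1/f − 1/di → do = 46 cm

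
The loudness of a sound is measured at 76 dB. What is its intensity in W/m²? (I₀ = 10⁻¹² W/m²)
I = I₀·10^(β/10) = 3.98 × 10⁻⁵ W/m²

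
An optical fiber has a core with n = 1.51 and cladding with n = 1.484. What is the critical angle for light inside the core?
θc = arcsin(n_cladding/n_core) = 79.35°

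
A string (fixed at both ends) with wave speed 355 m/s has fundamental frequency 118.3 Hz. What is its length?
L = v/(2f₁) = 1.5 m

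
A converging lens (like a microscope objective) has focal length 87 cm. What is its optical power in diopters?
P = 1/f = 1.149 D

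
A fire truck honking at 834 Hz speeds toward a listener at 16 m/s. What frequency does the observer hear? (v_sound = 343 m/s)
f_obs = f·v/(v − v_s) = 874.8 Hz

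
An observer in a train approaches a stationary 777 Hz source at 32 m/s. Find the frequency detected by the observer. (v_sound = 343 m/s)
f_obs = f·(v + v_o)/v = 849.5 Hz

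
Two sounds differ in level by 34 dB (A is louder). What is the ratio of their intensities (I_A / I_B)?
I_A/I_B = 10^(Δβ/10) = 2512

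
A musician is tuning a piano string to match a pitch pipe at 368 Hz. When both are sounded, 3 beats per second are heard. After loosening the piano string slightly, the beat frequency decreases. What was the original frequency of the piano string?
371 Hz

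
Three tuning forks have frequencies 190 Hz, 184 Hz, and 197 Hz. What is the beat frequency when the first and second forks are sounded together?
6 Hz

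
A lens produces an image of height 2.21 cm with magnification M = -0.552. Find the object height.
ho = |hi|/|M| = 4.004 cm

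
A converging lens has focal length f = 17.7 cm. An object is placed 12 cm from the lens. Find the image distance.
1/di = 1/f − 1/do → di = -37.26 cm (virtual image)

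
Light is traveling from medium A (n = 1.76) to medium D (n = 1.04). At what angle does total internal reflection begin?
θc = arcsin(n₂/n₁) = 36.22°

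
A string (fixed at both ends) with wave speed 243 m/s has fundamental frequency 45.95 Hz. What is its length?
L = v/(2f₁) = 2.644 m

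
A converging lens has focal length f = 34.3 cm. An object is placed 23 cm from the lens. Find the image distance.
1/di = 1/f − 1/do → di = -69.81 cm (virtual image)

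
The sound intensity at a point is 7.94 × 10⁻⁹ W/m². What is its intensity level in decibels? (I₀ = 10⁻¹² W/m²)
β = 10·log₁₀(I/I₀) = 39 dB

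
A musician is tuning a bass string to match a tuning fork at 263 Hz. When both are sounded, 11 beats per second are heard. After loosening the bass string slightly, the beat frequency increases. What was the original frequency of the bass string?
252 Hz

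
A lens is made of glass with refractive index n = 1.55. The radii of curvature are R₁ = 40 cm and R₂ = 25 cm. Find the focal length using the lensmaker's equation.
1/f = (n − 1)(1/R₁ − 1/R₂) → f = -121.2 cm (diverging lens)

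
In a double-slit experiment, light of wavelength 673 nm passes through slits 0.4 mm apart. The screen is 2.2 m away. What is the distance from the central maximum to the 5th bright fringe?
y = mλL/d = 18.51 mm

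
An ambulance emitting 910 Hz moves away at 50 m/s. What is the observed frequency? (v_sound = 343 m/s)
f_obs = f·v/(v + v_s) = 794.2 Hz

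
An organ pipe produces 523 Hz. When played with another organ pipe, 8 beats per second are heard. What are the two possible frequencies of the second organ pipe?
f₂ = 523 ± 8 Hz → 531 Hz or 515 Hz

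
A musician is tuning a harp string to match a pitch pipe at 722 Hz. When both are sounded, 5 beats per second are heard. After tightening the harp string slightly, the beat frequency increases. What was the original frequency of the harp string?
727 Hz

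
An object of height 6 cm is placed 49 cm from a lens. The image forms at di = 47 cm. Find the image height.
hi = (-di/do) × ho = -5.755 cm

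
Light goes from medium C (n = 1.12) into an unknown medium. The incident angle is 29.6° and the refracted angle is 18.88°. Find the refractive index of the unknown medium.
n₂ = n₁·sin θ₁ / sin θ₂ = 1.71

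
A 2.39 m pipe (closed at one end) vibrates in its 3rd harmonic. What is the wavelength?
λₙ = 4L/n = 3.187 m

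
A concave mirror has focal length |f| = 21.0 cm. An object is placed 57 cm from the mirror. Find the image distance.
f = +21.0 cm (concave); 1/di = 1/f − 1/do → di = 33.25 cm (real image, in front of mirror)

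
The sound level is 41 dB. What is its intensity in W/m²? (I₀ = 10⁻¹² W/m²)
I = I₀·10^(β/10) = 1.26 × 10⁻⁸ W/m²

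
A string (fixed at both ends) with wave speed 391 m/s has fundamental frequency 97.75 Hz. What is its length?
L = v/(2f₁) = 2 m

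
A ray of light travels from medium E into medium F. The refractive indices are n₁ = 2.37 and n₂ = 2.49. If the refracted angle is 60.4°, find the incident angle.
sin θ₁ = (n₂/n₁)·sin θ₂ → θ₁ = 66°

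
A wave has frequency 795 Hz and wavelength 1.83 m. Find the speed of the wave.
v = fλ = 1455 m/s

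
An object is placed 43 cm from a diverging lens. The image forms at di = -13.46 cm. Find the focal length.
1/f = 1/do + 1/di → f = -19.59 cm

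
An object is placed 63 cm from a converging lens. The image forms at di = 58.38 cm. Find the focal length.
1/f = 1/do + 1/di → f = 30.3 cm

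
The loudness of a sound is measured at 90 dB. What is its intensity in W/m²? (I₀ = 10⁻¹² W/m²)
I = I₀·10^(β/10) = 1.00 × 10⁻³ W/m²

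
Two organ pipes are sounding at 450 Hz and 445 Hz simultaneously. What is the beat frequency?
5 Hz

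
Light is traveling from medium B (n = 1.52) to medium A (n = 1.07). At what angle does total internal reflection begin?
θc = arcsin(n₂/n₁) = 44.74°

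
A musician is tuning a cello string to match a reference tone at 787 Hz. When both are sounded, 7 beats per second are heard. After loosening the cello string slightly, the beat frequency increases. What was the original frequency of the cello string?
780 Hz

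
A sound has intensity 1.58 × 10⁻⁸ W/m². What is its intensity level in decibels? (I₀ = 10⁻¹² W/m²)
β = 10·log₁₀(I/I₀) = 41.99 dB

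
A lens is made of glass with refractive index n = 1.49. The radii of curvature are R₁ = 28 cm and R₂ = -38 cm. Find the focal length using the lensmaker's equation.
1/f = (n − 1)(1/R₁ − 1/R₂) → f = 32.9 cm (converging lens)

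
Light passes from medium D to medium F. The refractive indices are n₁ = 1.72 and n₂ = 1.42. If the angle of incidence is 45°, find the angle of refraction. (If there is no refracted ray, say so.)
sin θ₂ = (n₁/n₂)·sin θ₁ = 0.8565 → θ₂ = 58.93°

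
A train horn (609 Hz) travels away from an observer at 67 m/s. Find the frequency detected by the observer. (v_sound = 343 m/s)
f_obs = f·v/(v + v_s) = 509.5 Hz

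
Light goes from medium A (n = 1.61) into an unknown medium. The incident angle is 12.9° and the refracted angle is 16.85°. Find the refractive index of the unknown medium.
n₂ = n₁·sin θ₁ / sin θ₂ = 1.24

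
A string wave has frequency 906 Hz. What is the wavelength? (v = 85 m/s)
λ = v/f = 0.09382 m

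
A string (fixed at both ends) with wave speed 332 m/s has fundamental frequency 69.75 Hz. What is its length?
L = v/(2f₁) = 2.38 m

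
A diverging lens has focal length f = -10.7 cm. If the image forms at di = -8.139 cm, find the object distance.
1/do = 1/f − 1/di → do = 34.01 cm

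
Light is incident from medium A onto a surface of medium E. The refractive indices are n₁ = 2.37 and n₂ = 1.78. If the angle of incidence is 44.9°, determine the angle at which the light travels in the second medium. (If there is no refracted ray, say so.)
sin θ₂ = (n₁/n₂)·sin θ₁ = 0.9398 → θ₂ = 70.02°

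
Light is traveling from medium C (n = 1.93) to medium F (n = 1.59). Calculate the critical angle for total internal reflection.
θc = arcsin(n₂/n₁) = 55.47°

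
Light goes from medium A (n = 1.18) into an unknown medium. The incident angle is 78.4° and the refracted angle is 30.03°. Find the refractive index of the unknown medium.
n₂ = n₁·sin θ₁ / sin θ₂ = 2.31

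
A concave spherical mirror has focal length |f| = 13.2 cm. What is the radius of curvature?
R = 2|f| = 26.4 cm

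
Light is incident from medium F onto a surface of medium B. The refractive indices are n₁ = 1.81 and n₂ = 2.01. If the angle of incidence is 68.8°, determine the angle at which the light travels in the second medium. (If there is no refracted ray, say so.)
sin θ₂ = (n₁/n₂)·sin θ₁ = 0.8396 → θ₂ = 57.09°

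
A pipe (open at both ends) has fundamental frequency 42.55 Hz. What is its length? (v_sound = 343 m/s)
L = v/(2f₁) = 4.031 m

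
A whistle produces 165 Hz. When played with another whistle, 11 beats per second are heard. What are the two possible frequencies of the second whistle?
f₂ = 165 ± 11 Hz → 176 Hz or 154 Hz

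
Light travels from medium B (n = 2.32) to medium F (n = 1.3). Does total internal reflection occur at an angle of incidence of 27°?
θc = arcsin(n₂/n₁) = 34.08°; 27° < θc, so no — the ray refracts.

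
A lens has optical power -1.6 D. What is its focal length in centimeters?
f = 1/P = -62.5 cm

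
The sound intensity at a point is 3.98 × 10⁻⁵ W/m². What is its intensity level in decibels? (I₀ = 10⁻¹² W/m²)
β = 10·log₁₀(I/I₀) = 76 dB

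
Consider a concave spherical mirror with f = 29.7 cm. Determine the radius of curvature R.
R = 2|f| = 59.4 cm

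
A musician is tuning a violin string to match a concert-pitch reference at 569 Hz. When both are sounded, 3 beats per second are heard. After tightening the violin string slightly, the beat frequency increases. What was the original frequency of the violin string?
572 Hz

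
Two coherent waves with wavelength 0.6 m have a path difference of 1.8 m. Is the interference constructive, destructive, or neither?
constructive — path difference = 3λ, a whole number of wavelengths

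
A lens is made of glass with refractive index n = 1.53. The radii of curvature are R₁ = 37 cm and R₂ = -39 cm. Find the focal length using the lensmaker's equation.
1/f = (n − 1)(1/R₁ − 1/R₂) → f = 35.82 cm (converging lens)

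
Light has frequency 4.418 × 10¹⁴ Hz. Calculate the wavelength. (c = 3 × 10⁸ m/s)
λ = c/f = 679 nm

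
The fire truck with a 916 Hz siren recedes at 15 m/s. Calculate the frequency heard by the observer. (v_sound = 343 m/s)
f_obs = f·v/(v + v_s) = 877.6 Hz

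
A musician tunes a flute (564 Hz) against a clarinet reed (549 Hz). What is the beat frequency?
15 Hz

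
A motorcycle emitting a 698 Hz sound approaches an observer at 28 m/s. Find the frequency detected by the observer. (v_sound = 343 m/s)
f_obs = f·v/(v − v_s) = 760 Hz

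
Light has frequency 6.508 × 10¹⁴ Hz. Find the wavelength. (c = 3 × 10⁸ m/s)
λ = c/f = 461 nm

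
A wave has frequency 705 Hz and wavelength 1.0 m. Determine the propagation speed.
v = fλ = 705 m/s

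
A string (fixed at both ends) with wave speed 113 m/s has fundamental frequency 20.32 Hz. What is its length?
L = v/(2f₁) = 2.781 m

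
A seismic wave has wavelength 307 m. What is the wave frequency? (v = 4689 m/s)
f = v/λ = 15.27 Hz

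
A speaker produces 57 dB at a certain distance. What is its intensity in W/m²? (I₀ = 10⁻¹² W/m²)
I = I₀·10^(β/10) = 5.01 × 10⁻⁷ W/m²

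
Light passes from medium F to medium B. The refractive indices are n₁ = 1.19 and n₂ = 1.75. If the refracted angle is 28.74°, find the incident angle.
sin θ₁ = (n₂/n₁)·sin θ₂ → θ₁ = 45°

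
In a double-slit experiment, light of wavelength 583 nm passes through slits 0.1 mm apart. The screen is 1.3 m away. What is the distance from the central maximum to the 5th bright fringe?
y = mλL/d = 37.9 mm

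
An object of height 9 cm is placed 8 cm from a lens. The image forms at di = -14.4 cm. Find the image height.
hi = (-di/do) × ho = 16.2 cm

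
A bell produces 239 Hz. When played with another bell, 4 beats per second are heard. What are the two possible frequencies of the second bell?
f₂ = 239 ± 4 Hz → 243 Hz or 235 Hz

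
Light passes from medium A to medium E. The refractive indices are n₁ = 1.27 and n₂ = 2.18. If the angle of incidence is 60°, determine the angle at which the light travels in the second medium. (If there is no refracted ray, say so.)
sin θ₂ = (n₁/n₂)·sin θ₁ = 0.5045 → θ₂ = 30.3°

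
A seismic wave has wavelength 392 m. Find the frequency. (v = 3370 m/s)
f = v/λ = 8.597 Hz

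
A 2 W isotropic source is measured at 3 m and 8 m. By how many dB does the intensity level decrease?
Δβ = 20·log₁₀(r₂/r₁) = 8.519 dB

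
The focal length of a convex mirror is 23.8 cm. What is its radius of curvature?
R = 2|f| = 47.6 cm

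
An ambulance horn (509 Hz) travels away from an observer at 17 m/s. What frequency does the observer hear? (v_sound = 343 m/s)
f_obs = f·v/(v + v_s) = 485 Hz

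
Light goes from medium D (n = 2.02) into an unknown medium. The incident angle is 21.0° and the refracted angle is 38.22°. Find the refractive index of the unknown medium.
n₂ = n₁·sin θ₁ / sin θ₂ = 1.17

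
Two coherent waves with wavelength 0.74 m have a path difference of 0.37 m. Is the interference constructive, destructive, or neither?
destructive — path difference = 0.5λ, an odd multiple of λ/2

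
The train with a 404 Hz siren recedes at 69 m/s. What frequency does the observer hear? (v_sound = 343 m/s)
f_obs = f·v/(v + v_s) = 336.3 Hz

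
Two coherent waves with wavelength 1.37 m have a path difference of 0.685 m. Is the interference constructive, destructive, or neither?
destructive — path difference = 0.5λ, an odd multiple of λ/2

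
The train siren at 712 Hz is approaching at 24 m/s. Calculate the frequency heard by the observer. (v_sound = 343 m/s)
f_obs = f·v/(v − v_s) = 765.6 Hz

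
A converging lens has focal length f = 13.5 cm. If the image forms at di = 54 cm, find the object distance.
1/do = 1/f − 1/di → do = 18 cm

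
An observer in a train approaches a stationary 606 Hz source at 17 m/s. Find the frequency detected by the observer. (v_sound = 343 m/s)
f_obs = f·(v + v_o)/v = 636 Hz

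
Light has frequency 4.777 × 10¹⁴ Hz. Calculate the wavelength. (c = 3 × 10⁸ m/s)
λ = c/f = 628 nm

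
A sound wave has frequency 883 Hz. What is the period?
T = 1/f = 0.001133 s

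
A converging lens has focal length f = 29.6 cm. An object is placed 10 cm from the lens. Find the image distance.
1/di = 1/f − 1/do → di = -15.1 cm (virtual image)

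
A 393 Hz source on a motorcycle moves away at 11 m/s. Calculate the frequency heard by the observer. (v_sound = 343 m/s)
f_obs = f·v/(v + v_s) = 380.8 Hz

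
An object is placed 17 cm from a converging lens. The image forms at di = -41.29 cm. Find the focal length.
1/f = 1/do + 1/di → f = 28.9 cm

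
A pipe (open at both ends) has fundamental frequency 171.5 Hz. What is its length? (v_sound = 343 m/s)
L = v/(2f₁) = 1 m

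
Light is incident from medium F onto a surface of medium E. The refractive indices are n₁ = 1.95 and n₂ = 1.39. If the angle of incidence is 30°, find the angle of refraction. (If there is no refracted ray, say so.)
sin θ₂ = (n₁/n₂)·sin θ₁ = 0.7014 → θ₂ = 44.54°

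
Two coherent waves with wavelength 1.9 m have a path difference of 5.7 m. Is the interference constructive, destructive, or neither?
constructive — path difference = 3λ, a whole number of wavelengths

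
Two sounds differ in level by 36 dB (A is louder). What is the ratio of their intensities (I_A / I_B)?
I_A/I_B = 10^(Δβ/10) = 3981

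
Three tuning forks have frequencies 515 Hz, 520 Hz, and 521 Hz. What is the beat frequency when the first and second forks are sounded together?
5 Hz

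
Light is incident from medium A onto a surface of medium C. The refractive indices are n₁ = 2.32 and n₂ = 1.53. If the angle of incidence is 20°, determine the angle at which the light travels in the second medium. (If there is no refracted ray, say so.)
sin θ₂ = (n₁/n₂)·sin θ₁ = 0.5186 → θ₂ = 31.24°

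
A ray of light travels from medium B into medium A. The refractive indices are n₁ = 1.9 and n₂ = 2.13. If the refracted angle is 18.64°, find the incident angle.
sin θ₁ = (n₂/n₁)·sin θ₂ → θ₁ = 21°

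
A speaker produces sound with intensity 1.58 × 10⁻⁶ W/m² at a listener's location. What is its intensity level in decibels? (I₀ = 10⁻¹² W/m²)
β = 10·log₁₀(I/I₀) = 61.99 dB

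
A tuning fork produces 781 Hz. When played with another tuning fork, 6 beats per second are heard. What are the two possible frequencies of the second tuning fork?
f₂ = 781 ± 6 Hz → 787 Hz or 775 Hz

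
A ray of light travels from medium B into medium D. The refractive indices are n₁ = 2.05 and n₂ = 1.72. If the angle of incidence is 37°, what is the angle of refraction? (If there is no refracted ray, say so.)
sin θ₂ = (n₁/n₂)·sin θ₁ = 0.7173 → θ₂ = 45.83°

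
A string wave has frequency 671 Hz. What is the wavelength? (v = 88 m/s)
λ = v/f = 0.1311 m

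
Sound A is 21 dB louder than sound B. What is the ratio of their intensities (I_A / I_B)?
I_A/I_B = 10^(Δβ/10) = 125.9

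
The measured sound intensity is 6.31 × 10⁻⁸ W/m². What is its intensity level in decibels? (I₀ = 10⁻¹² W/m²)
β = 10·log₁₀(I/I₀) = 48 dB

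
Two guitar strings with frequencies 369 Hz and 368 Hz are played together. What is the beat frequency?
1 Hz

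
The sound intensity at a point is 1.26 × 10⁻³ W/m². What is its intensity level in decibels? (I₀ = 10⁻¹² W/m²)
β = 10·log₁₀(I/I₀) = 91 dB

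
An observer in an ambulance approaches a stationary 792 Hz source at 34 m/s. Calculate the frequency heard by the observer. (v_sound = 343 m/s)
f_obs = f·(v + v_o)/v = 870.5 Hz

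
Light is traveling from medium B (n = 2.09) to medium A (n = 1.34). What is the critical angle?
θc = arcsin(n₂/n₁) = 39.88°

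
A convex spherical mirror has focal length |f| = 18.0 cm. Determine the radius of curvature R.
R = 2|f| = 36 cm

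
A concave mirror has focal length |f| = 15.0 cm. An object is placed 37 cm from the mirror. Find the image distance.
f = +15.0 cm (concave); 1/di = 1/f − 1/do → di = 25.23 cm (real image, in front of mirror)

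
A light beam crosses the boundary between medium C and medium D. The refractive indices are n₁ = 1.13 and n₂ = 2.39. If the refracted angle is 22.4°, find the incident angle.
sin θ₁ = (n₂/n₁)·sin θ₂ → θ₁ = 53.71°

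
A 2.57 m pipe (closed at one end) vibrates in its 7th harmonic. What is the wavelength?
λₙ = 4L/n = 1.469 m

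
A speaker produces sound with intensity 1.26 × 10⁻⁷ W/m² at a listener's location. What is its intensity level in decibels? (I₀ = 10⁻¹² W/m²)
β = 10·log₁₀(I/I₀) = 51 dB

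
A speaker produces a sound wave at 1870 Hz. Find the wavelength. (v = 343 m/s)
λ = v/f = 0.1834 m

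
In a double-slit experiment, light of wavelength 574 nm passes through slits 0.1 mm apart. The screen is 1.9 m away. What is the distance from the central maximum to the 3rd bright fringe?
y = mλL/d = 32.72 mm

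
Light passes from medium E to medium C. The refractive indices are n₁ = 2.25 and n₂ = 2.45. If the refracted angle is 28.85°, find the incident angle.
sin θ₁ = (n₂/n₁)·sin θ₂ → θ₁ = 31.7°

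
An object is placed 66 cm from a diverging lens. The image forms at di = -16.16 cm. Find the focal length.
1/f = 1/do + 1/di → f = -21.4 cm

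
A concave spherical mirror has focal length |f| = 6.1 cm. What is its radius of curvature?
R = 2|f| = 12.2 cm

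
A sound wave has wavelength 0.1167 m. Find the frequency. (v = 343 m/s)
f = v/λ = 2939 Hz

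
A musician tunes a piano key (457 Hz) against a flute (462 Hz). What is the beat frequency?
5 Hz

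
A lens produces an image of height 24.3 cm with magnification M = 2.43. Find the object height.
ho = |hi|/|M| = 10 cm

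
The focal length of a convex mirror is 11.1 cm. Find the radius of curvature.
R = 2|f| = 22.2 cm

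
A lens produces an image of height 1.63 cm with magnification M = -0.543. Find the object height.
ho = |hi|/|M| = 3.002 cm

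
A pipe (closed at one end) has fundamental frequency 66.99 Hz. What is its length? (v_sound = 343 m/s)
L = v/(4f₁) = 1.28 m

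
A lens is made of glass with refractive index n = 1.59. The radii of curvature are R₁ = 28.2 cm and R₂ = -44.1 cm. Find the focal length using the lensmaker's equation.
1/f = (n − 1)(1/R₁ − 1/R₂) → f = 29.15 cm (converging lens)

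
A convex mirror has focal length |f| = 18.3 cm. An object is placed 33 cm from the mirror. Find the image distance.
f = −18.3 cm (convex); 1/di = 1/f − 1/do → di = -11.77 cm (virtual image, behind mirror)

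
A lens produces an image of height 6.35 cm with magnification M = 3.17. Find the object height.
ho = |hi|/|M| = 2.003 cm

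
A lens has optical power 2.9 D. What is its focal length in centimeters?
f = 1/P = 34.48 cm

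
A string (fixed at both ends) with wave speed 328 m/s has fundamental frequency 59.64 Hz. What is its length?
L = v/(2f₁) = 2.75 m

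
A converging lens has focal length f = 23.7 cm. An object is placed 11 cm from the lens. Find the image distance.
1/di = 1/f − 1/do → di = -20.53 cm (virtual image)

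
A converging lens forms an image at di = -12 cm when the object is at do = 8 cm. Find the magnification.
M = −di/do = 1.5 (upright image)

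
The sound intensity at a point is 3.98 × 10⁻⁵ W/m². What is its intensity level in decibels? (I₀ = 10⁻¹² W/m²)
β = 10·log₁₀(I/I₀) = 76 dB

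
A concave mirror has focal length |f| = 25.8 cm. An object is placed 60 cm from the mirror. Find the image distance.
f = +25.8 cm (concave); 1/di = 1/f − 1/do → di = 45.26 cm (real image, in front of mirror)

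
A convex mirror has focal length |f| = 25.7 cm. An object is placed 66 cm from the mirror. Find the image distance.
f = −25.7 cm (convex); 1/di = 1/f − 1/do → di = -18.5 cm (virtual image, behind mirror)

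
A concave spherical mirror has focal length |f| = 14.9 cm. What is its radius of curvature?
R = 2|f| = 29.8 cm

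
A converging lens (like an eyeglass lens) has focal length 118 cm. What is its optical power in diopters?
P = 1/f = 0.8475 D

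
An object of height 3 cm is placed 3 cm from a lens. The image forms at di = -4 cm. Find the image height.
hi = (-di/do) × ho = 4 cm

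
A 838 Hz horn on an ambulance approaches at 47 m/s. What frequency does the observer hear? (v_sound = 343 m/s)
f_obs = f·v/(v − v_s) = 971.1 Hz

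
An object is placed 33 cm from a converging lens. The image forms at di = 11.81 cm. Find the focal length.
1/f = 1/do + 1/di → f = 8.697 cm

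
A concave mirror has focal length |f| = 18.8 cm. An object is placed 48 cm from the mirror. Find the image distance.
f = +18.8 cm (concave); 1/di = 1/f − 1/do → di = 30.9 cm (real image, in front of mirror)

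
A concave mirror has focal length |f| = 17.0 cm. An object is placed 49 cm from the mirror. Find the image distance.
f = +17.0 cm (concave); 1/di = 1/f − 1/do → di = 26.03 cm (real image, in front of mirror)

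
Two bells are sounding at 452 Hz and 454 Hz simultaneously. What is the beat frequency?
2 Hz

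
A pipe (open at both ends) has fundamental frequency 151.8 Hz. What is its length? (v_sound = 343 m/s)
L = v/(2f₁) = 1.13 m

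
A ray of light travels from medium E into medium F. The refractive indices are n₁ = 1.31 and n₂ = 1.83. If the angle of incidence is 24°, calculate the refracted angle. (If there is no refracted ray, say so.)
sin θ₂ = (n₁/n₂)·sin θ₁ = 0.2912 → θ₂ = 16.93°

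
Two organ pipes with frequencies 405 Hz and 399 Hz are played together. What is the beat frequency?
6 Hz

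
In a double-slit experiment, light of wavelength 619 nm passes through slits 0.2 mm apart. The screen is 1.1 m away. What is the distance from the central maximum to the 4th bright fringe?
y = mλL/d = 13.62 mm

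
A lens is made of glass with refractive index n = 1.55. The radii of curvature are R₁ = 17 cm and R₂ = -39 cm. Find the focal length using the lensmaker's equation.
1/f = (n − 1)(1/R₁ − 1/R₂) → f = 21.53 cm (converging lens)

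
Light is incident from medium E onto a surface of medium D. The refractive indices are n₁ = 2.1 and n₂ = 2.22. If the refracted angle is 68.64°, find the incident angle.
sin θ₁ = (n₂/n₁)·sin θ₂ → θ₁ = 79.91°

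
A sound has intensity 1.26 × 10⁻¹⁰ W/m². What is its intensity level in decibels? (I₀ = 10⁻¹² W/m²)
β = 10·log₁₀(I/I₀) = 21 dB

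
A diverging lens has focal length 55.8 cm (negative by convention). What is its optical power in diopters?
P = 1/f = -1.792 D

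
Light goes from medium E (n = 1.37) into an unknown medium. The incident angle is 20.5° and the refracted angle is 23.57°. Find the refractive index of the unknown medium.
n₂ = n₁·sin θ₁ / sin θ₂ = 1.2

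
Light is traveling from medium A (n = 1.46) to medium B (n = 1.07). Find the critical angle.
θc = arcsin(n₂/n₁) = 47.13°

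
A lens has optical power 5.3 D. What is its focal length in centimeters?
f = 1/P = 18.87 cm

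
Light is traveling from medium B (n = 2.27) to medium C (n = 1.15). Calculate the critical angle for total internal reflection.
θc = arcsin(n₂/n₁) = 30.44°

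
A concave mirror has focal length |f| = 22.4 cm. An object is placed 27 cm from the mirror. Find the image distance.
f = +22.4 cm (concave); 1/di = 1/f − 1/do → di = 131.5 cm (real image, in front of mirror)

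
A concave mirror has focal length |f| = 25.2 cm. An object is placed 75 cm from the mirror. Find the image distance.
f = +25.2 cm (concave); 1/di = 1/f − 1/do → di = 37.95 cm (real image, in front of mirror)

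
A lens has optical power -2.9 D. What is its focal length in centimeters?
f = 1/P = -34.48 cm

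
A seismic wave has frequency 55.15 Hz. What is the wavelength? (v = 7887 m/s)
λ = v/f = 143 m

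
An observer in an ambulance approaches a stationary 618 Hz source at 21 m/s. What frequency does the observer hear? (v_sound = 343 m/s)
f_obs = f·(v + v_o)/v = 655.8 Hz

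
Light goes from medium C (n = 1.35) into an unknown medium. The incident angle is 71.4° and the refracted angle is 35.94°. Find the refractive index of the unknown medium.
n₂ = n₁·sin θ₁ / sin θ₂ = 2.18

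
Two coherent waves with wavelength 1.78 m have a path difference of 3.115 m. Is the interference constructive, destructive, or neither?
neither (partial) — path difference = 1.75λ, neither a whole number of wavelengths nor an odd multiple of λ/2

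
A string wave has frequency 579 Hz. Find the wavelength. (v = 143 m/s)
λ = v/f = 0.247 m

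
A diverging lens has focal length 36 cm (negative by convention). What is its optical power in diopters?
P = 1/f = -2.778 D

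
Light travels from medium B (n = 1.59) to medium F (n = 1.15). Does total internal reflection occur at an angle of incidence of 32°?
θc = arcsin(n₂/n₁) = 46.33°; 32° < θc, so no — the ray refracts.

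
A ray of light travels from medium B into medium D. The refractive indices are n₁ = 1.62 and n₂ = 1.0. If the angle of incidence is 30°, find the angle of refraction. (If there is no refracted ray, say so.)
sin θ₂ = (n₁/n₂)·sin θ₁ = 0.81 → θ₂ = 54.1°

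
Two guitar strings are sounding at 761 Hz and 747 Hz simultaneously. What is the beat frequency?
14 Hz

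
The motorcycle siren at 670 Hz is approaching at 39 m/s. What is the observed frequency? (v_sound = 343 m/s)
f_obs = f·v/(v − v_s) = 756 Hz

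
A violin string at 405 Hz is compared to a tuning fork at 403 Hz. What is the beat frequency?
2 Hz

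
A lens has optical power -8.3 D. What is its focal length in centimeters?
f = 1/P = -12.05 cm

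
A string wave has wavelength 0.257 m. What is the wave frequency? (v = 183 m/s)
f = v/λ = 712.1 Hz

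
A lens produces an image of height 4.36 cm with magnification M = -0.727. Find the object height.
ho = |hi|/|M| = 5.997 cm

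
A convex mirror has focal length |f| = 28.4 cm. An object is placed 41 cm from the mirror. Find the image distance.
f = −28.4 cm (convex); 1/di = 1/f − 1/do → di = -16.78 cm (virtual image, behind mirror)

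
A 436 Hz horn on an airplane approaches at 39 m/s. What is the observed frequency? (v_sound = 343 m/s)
f_obs = f·v/(v − v_s) = 491.9 Hz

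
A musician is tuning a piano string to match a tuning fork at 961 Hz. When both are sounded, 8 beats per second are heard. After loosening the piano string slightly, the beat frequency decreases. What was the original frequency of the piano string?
969 Hz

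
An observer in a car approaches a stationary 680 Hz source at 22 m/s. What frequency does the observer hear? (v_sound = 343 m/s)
f_obs = f·(v + v_o)/v = 723.6 Hz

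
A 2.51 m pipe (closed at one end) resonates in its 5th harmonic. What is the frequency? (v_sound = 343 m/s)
fₙ = nv/(4L) = 170.8 Hz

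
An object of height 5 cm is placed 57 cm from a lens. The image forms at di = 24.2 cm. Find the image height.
hi = (-di/do) × ho = -2.123 cm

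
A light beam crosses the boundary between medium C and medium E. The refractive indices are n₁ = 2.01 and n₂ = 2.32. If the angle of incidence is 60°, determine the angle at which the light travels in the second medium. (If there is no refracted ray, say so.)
sin θ₂ = (n₁/n₂)·sin θ₁ = 0.7503 → θ₂ = 48.62°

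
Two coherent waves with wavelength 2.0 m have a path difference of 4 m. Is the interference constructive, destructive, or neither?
constructive — path difference = 2λ, a whole number of wavelengths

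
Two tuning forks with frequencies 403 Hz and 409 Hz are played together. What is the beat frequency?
6 Hz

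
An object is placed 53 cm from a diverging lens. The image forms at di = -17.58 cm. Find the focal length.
1/f = 1/do + 1/di → f = -26.31 cm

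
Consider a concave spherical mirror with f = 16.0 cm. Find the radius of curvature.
R = 2|f| = 32 cm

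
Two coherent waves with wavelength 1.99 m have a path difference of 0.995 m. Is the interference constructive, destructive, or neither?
destructive — path difference = 0.5λ, an odd multiple of λ/2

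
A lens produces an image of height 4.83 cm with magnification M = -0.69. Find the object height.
ho = |hi|/|M| = 7 cm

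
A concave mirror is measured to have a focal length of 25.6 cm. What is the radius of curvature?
R = 2|f| = 51.2 cm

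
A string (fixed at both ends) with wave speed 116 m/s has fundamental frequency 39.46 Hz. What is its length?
L = v/(2f₁) = 1.47 m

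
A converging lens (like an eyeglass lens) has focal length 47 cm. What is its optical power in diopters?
P = 1/f = 2.128 D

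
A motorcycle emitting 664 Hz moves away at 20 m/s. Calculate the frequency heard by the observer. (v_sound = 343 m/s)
f_obs = f·v/(v + v_s) = 627.4 Hz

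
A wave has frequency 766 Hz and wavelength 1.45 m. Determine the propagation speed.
v = fλ = 1111 m/s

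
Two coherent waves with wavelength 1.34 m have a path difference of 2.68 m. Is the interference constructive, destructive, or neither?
constructive — path difference = 2λ, a whole number of wavelengths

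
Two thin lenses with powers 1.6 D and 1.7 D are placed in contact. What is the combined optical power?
P_total = P₁ + P₂ = 3.3 D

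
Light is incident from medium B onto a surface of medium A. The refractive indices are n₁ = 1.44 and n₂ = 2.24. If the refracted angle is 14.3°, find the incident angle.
sin θ₁ = (n₂/n₁)·sin θ₂ → θ₁ = 22.6°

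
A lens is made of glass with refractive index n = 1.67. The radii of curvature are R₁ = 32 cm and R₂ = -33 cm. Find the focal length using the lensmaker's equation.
1/f = (n − 1)(1/R₁ − 1/R₂) → f = 24.25 cm (converging lens)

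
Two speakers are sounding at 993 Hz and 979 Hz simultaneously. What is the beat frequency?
14 Hz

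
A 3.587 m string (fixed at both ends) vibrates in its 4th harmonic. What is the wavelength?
λₙ = 2L/n = 1.794 m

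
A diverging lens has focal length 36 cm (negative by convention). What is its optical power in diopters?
P = 1/f = -2.778 D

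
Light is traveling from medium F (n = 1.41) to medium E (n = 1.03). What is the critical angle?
θc = arcsin(n₂/n₁) = 46.93°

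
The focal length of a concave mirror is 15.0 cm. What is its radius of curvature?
R = 2|f| = 30 cm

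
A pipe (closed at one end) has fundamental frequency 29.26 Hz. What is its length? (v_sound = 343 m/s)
L = v/(4f₁) = 2.931 m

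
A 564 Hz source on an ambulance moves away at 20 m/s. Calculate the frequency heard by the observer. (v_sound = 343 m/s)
f_obs = f·v/(v + v_s) = 532.9 Hz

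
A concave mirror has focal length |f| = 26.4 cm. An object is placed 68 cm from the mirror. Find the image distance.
f = +26.4 cm (concave); 1/di = 1/f − 1/do → di = 43.15 cm (real image, in front of mirror)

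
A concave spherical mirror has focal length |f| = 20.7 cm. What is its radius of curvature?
R = 2|f| = 41.4 cm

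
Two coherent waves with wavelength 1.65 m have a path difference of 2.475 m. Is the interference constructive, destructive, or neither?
destructive — path difference = 1.5λ, an odd multiple of λ/2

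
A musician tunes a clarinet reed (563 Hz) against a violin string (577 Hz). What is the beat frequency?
14 Hz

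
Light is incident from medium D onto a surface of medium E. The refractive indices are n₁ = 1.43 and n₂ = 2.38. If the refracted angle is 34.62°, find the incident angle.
sin θ₁ = (n₂/n₁)·sin θ₂ → θ₁ = 71.01°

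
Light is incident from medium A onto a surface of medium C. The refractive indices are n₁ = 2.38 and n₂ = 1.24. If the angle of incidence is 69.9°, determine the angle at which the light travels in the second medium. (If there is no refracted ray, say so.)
sin θ₂ = (n₁/n₂)·sin θ₁ = 1.802 > 1, so there is no refracted ray — the light undergoes total internal reflection.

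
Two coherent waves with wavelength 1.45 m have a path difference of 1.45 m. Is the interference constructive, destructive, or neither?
constructive — path difference = 1λ, a whole number of wavelengths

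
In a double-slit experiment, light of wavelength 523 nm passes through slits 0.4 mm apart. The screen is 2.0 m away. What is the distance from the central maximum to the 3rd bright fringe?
y = mλL/d = 7.845 mm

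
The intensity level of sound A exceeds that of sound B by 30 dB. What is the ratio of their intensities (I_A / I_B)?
I_A/I_B = 10^(Δβ/10) = 1000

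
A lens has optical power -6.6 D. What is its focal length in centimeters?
f = 1/P = -15.15 cm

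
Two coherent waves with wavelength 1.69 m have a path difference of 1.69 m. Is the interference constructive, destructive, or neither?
constructive — path difference = 1λ, a whole number of wavelengths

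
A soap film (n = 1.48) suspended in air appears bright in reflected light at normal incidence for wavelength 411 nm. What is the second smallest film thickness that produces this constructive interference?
2nt = (m − ½)λ with m = 2 → t = (m − ½)λ/(2n) = 208.3 nm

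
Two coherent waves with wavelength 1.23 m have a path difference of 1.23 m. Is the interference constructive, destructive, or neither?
constructive — path difference = 1λ, a whole number of wavelengths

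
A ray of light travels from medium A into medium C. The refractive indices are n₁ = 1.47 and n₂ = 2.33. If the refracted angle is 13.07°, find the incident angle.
sin θ₁ = (n₂/n₁)·sin θ₂ → θ₁ = 21°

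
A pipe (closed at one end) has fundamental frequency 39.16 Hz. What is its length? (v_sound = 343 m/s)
L = v/(4f₁) = 2.19 m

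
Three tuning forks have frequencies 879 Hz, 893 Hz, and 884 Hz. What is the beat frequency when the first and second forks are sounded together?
14 Hz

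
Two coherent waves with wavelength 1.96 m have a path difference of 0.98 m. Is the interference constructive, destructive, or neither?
destructive — path difference = 0.5λ, an odd multiple of λ/2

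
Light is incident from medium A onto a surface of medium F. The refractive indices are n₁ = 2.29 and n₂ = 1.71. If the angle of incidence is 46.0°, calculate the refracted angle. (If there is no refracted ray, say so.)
sin θ₂ = (n₁/n₂)·sin θ₁ = 0.9633 → θ₂ = 74.43°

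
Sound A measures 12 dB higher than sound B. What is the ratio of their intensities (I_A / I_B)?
I_A/I_B = 10^(Δβ/10) = 15.85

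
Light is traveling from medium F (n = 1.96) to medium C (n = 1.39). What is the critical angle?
θc = arcsin(n₂/n₁) = 45.17°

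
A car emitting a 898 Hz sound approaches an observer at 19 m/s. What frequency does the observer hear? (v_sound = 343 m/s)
f_obs = f·v/(v − v_s) = 950.7 Hz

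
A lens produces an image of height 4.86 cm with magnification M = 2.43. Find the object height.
ho = |hi|/|M| = 2 cm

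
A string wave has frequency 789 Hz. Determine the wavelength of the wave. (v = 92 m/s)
λ = v/f = 0.1166 m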